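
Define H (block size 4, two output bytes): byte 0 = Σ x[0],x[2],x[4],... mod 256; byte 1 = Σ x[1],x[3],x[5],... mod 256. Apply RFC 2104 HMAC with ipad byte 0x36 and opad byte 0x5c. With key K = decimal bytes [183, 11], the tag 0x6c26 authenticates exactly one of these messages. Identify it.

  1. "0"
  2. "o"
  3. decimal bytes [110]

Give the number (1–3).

Key decimal bytes [183, 11] = b7 0b is 2 bytes ≤ B = 4; zero-pad to 4 bytes: K' = b7 0b 00 00.
K' ⊕ ipad = 81 3d 36 36; K' ⊕ opad = eb 57 5c 5c.
m1: inner = H(81 3d 36 36 30) = e7 73; tag = H(eb 57 5c 5c e7 73) = 2e26
m2: inner = H(81 3d 36 36 6f) = 26 73; tag = H(eb 57 5c 5c 26 73) = 6d26
m3: inner = H(81 3d 36 36 6e) = 25 73; tag = H(eb 57 5c 5c 25 73) = 6c26 ← matches

3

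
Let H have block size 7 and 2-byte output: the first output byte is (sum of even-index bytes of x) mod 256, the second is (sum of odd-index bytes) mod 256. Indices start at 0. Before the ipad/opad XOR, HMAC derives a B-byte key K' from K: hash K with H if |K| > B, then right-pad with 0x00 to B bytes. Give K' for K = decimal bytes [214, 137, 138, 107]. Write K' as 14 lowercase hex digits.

Key decimal bytes [214, 137, 138, 107] = d6 89 8a 6b is 4 bytes ≤ B = 7; zero-pad to 7 bytes: K' = d6 89 8a 6b 00 00 00.

d6898a6b000000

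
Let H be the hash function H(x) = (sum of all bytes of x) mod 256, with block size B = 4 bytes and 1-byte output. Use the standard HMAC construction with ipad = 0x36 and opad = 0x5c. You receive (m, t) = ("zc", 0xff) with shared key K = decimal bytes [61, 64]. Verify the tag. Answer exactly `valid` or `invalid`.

valid

Key decimal bytes [61, 64] = 3d 40 is 2 bytes ≤ B = 4; zero-pad to 4 bytes: K' = 3d 40 00 00.
K' ⊕ ipad = 0b 76 36 36; K' ⊕ opad = 61 1c 5c 5c.
Inner hash: sum = 11+118+54+54+122+99 = 458; mod 256 = 202 → ca.
Outer hash (recomputed tag): sum = 97+28+92+92+202 = 511; mod 256 = 255 → ff.
Recomputed tag = ff; claimed = ff → match.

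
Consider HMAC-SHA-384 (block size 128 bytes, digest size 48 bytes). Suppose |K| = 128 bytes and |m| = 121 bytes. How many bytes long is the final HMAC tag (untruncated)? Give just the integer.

48

The tag is one SHA-384 digest: 48 bytes.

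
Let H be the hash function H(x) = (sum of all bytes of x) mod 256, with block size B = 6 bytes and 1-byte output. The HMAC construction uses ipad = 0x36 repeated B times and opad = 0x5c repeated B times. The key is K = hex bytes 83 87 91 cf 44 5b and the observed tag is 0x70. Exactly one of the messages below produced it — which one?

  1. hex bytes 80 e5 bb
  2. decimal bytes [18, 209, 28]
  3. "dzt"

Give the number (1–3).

3

Key hex bytes 83 87 91 cf 44 5b is exactly B = 6 bytes: K' = 83 87 91 cf 44 5b.
K' ⊕ ipad = b5 b1 a7 f9 72 6d; K' ⊕ opad = df db cd 93 18 07.
m1: inner = H(b5 b1 a7 f9 72 6d 80 e5 bb) = 05; tag = H(df db cd 93 18 07 05) = 3e
m2: inner = H(b5 b1 a7 f9 72 6d 12 d1 1c) = e4; tag = H(df db cd 93 18 07 e4) = 1d
m3: inner = H(b5 b1 a7 f9 72 6d 64 7a 74) = 37; tag = H(df db cd 93 18 07 37) = 70 ← matches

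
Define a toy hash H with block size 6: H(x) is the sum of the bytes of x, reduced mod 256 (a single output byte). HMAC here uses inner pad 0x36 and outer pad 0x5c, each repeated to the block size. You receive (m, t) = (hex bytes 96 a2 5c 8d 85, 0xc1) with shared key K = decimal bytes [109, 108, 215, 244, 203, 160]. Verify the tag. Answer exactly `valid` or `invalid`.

Key decimal bytes [109, 108, 215, 244, 203, 160] = 6d 6c d7 f4 cb a0 is exactly B = 6 bytes: K' = 6d 6c d7 f4 cb a0.
K' ⊕ ipad = 5b 5a e1 c2 fd 96; K' ⊕ opad = 31 30 8b a8 97 fc.
Inner hash: sum = 91+90+225+194+253+150+150+162+92+141+133 = 1681; mod 256 = 145 → 91.
Outer hash (recomputed tag): sum = 49+48+139+168+151+252+145 = 952; mod 256 = 184 → b8.
Recomputed tag = b8; claimed = c1 → mismatch.

invalid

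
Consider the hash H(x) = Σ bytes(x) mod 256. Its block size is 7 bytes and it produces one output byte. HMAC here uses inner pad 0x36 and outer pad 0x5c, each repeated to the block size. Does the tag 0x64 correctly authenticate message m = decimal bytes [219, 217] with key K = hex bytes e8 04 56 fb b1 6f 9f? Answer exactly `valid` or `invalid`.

Key hex bytes e8 04 56 fb b1 6f 9f is exactly B = 7 bytes: K' = e8 04 56 fb b1 6f 9f.
K' ⊕ ipad = de 32 60 cd 87 59 a9; K' ⊕ opad = b4 58 0a a7 ed 33 c3.
Inner hash: sum = 222+50+96+205+135+89+169+219+217 = 1402; mod 256 = 122 → 7a.
Outer hash (recomputed tag): sum = 180+88+10+167+237+51+195+122 = 1050; mod 256 = 26 → 1a.
Recomputed tag = 1a; claimed = 64 → mismatch.

invalid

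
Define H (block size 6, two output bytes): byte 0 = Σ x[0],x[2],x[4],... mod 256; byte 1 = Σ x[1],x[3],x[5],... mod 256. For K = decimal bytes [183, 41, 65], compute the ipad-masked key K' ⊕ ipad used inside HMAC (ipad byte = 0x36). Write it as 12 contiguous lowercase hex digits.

Key decimal bytes [183, 41, 65] = b7 29 41 is 3 bytes ≤ B = 6; zero-pad to 6 bytes: K' = b7 29 41 00 00 00.
XOR each byte with 0x36: b7⊕36=81, 29⊕36=1f, 41⊕36=77, 00⊕36=36, 00⊕36=36, 00⊕36=36.

811f77363636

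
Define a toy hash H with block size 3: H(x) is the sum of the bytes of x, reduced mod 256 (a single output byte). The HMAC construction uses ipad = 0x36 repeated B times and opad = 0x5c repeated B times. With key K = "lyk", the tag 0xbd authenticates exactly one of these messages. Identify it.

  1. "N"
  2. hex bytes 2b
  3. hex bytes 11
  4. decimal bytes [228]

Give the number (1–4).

2

Key "lyk" = 6c 79 6b is exactly B = 3 bytes: K' = 6c 79 6b.
K' ⊕ ipad = 5a 4f 5d; K' ⊕ opad = 30 25 37.
m1: inner = H(5a 4f 5d 4e) = 54; tag = H(30 25 37 54) = e0
m2: inner = H(5a 4f 5d 2b) = 31; tag = H(30 25 37 31) = bd ← matches
m3: inner = H(5a 4f 5d 11) = 17; tag = H(30 25 37 17) = a3
m4: inner = H(5a 4f 5d e4) = ea; tag = H(30 25 37 ea) = 76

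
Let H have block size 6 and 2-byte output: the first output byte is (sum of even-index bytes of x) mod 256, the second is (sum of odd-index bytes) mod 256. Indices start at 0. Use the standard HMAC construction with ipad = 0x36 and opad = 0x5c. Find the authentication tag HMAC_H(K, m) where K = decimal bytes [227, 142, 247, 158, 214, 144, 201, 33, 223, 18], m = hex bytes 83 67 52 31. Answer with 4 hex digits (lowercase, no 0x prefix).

Key decimal bytes [227, 142, 247, 158, 214, 144, 201, 33, 223, 18] = e3 8e f7 9e d6 90 c9 21 df 12 is 10 bytes > B = 6, so hash it first: H(key) = 58 ef, then zero-pad to 6 bytes: K' = 58 ef 00 00 00 00.
K' ⊕ ipad = 6e d9 36 36 36 36.  K' ⊕ opad = 04 b3 5c 5c 5c 5c.
Inner input = (K'⊕ipad) ∥ m = 6e d9 36 36 36 36 ∥ 83 67 52 31.
Inner hash: even-index sum = 431 mod 256 = 175; odd-index sum = 477 mod 256 = 221 → af dd.
Outer input = (K'⊕opad) ∥ inner = 04 b3 5c 5c 5c 5c ∥ af dd.
Outer hash (tag): even-index sum = 363 mod 256 = 107; odd-index sum = 584 mod 256 = 72 → 6b 48.

6b48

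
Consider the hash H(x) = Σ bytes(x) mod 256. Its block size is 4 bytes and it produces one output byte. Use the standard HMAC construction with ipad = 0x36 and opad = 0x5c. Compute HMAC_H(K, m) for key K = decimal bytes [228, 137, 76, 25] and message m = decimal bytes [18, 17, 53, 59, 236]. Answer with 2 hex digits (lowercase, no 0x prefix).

Key decimal bytes [228, 137, 76, 25] = e4 89 4c 19 is exactly B = 4 bytes: K' = e4 89 4c 19.
K' ⊕ ipad = d2 bf 7a 2f.  K' ⊕ opad = b8 d5 10 45.
Inner input = (K'⊕ipad) ∥ m = d2 bf 7a 2f ∥ 12 11 35 3b ec.
Inner hash: sum = 210+191+122+47+18+17+53+59+236 = 953; mod 256 = 185 → b9.
Outer input = (K'⊕opad) ∥ inner = b8 d5 10 45 ∥ b9.
Outer hash (tag): sum = 184+213+16+69+185 = 667; mod 256 = 155 → 9b.

9b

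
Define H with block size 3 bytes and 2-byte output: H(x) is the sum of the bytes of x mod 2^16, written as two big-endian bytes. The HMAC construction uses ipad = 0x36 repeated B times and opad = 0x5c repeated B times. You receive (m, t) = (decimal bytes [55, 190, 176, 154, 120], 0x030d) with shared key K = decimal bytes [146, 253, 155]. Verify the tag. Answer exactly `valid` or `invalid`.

Key decimal bytes [146, 253, 155] = 92 fd 9b is exactly B = 3 bytes: K' = 92 fd 9b.
K' ⊕ ipad = a4 cb ad; K' ⊕ opad = ce a1 c7.
Inner hash: sum = 164+203+173+55+190+176+154+120 = 1235 → 04 d3.
Outer hash (recomputed tag): sum = 206+161+199+4+211 = 781 → 03 0d.
Recomputed tag = 030d; claimed = 030d → match.

valid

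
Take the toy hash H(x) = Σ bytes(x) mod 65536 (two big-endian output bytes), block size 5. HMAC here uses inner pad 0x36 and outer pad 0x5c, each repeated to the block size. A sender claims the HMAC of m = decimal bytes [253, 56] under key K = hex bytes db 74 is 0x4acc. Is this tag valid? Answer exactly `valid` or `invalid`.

invalid

Key hex bytes db 74 is 2 bytes ≤ B = 5; zero-pad to 5 bytes: K' = db 74 00 00 00.
K' ⊕ ipad = ed 42 36 36 36; K' ⊕ opad = 87 28 5c 5c 5c.
Inner hash: sum = 237+66+54+54+54+253+56 = 774 → 03 06.
Outer hash (recomputed tag): sum = 135+40+92+92+92+3+6 = 460 → 01 cc.
Recomputed tag = 01cc; claimed = 4acc → mismatch.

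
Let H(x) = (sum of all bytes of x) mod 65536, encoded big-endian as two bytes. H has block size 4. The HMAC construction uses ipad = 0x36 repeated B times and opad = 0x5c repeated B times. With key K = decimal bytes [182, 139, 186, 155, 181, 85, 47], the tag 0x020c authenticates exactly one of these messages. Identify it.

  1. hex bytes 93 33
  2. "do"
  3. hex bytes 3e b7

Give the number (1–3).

Key decimal bytes [182, 139, 186, 155, 181, 85, 47] = b6 8b ba 9b b5 55 2f is 7 bytes > B = 4, so hash it first: H(key) = 03 cf, then zero-pad to 4 bytes: K' = 03 cf 00 00.
K' ⊕ ipad = 35 f9 36 36; K' ⊕ opad = 5f 93 5c 5c.
m1: inner = H(35 f9 36 36 93 33) = 02 60; tag = H(5f 93 5c 5c 02 60) = 020c ← matches
m2: inner = H(35 f9 36 36 64 6f) = 02 6d; tag = H(5f 93 5c 5c 02 6d) = 0219
m3: inner = H(35 f9 36 36 3e b7) = 02 8f; tag = H(5f 93 5c 5c 02 8f) = 023b

1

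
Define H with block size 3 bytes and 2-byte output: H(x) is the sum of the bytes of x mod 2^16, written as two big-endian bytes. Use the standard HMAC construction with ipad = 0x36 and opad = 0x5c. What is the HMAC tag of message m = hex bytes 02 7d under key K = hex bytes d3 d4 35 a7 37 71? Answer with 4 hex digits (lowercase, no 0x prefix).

013a

Key hex bytes d3 d4 35 a7 37 71 is 6 bytes > B = 3, so hash it first: H(key) = 03 2b, then zero-pad to 3 bytes: K' = 03 2b 00.
K' ⊕ ipad = 35 1d 36.  K' ⊕ opad = 5f 77 5c.
Inner input = (K'⊕ipad) ∥ m = 35 1d 36 ∥ 02 7d.
Inner hash: sum = 53+29+54+2+125 = 263 → 01 07.
Outer input = (K'⊕opad) ∥ inner = 5f 77 5c ∥ 01 07.
Outer hash (tag): sum = 95+119+92+1+7 = 314 → 01 3a.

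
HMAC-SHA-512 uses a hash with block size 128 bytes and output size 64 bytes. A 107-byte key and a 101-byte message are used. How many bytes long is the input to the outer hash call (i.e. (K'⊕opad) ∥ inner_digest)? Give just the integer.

192

Key is 107 ≤ 128 bytes, zero-padded: |K'| = 128.
Outer input = (K'⊕opad) ∥ H(inner) → 128 + 64 = 192 bytes.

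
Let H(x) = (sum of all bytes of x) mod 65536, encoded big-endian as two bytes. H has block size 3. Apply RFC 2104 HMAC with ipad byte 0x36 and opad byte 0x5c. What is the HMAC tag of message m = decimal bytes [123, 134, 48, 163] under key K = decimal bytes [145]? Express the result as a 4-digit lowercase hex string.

Key decimal bytes [145] = 91 is 1 byte ≤ B = 3; zero-pad to 3 bytes: K' = 91 00 00.
K' ⊕ ipad = a7 36 36.  K' ⊕ opad = cd 5c 5c.
Inner input = (K'⊕ipad) ∥ m = a7 36 36 ∥ 7b 86 30 a3.
Inner hash: sum = 167+54+54+123+134+48+163 = 743 → 02 e7.
Outer input = (K'⊕opad) ∥ inner = cd 5c 5c ∥ 02 e7.
Outer hash (tag): sum = 205+92+92+2+231 = 622 → 02 6e.

026e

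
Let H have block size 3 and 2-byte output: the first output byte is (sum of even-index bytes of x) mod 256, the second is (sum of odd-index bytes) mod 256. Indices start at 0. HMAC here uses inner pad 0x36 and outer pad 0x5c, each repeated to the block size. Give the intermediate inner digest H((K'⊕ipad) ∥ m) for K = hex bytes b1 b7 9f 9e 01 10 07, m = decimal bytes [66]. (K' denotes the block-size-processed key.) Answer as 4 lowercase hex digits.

a495

Key hex bytes b1 b7 9f 9e 01 10 07 is 7 bytes > B = 3, so hash it first: H(key) = 58 65, then zero-pad to 3 bytes: K' = 58 65 00.
K' ⊕ ipad = 6e 53 36.
Inner input = 6e 53 36 ∥ 42.
Inner hash: even-index sum = 164 mod 256 = 164; odd-index sum = 149 mod 256 = 149 → a4 95.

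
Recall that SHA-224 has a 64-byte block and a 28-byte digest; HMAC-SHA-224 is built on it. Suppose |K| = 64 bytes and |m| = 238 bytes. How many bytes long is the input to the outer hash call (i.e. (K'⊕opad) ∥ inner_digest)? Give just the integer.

Key is 64 ≤ 64 bytes, zero-padded: |K'| = 64.
Outer input = (K'⊕opad) ∥ H(inner) → 64 + 28 = 92 bytes.

92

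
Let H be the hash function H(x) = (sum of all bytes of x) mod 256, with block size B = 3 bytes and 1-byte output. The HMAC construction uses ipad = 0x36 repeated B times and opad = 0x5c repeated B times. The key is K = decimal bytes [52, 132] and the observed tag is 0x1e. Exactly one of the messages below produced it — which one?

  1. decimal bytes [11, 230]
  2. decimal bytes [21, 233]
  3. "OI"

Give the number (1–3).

3

Key decimal bytes [52, 132] = 34 84 is 2 bytes ≤ B = 3; zero-pad to 3 bytes: K' = 34 84 00.
K' ⊕ ipad = 02 b2 36; K' ⊕ opad = 68 d8 5c.
m1: inner = H(02 b2 36 0b e6) = db; tag = H(68 d8 5c db) = 77
m2: inner = H(02 b2 36 15 e9) = e8; tag = H(68 d8 5c e8) = 84
m3: inner = H(02 b2 36 4f 49) = 82; tag = H(68 d8 5c 82) = 1e ← matches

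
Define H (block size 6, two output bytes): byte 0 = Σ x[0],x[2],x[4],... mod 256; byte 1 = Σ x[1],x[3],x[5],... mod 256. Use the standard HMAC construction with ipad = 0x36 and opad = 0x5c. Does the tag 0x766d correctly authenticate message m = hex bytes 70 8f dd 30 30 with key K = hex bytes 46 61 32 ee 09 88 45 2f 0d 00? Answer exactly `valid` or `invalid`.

Key hex bytes 46 61 32 ee 09 88 45 2f 0d 00 is 10 bytes > B = 6, so hash it first: H(key) = d3 06, then zero-pad to 6 bytes: K' = d3 06 00 00 00 00.
K' ⊕ ipad = e5 30 36 36 36 36; K' ⊕ opad = 8f 5a 5c 5c 5c 5c.
Inner hash: even-index sum = 718 mod 256 = 206; odd-index sum = 347 mod 256 = 91 → ce 5b.
Outer hash (recomputed tag): even-index sum = 533 mod 256 = 21; odd-index sum = 365 mod 256 = 109 → 15 6d.
Recomputed tag = 156d; claimed = 766d → mismatch.

invalid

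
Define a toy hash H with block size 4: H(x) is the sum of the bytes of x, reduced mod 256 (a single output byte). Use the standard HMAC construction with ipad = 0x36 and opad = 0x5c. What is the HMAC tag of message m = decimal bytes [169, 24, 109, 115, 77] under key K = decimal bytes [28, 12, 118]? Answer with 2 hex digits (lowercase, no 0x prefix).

de

Key decimal bytes [28, 12, 118] = 1c 0c 76 is 3 bytes ≤ B = 4; zero-pad to 4 bytes: K' = 1c 0c 76 00.
K' ⊕ ipad = 2a 3a 40 36.  K' ⊕ opad = 40 50 2a 5c.
Inner input = (K'⊕ipad) ∥ m = 2a 3a 40 36 ∥ a9 18 6d 73 4d.
Inner hash: sum = 42+58+64+54+169+24+109+115+77 = 712; mod 256 = 200 → c8.
Outer input = (K'⊕opad) ∥ inner = 40 50 2a 5c ∥ c8.
Outer hash (tag): sum = 64+80+42+92+200 = 478; mod 256 = 222 → de.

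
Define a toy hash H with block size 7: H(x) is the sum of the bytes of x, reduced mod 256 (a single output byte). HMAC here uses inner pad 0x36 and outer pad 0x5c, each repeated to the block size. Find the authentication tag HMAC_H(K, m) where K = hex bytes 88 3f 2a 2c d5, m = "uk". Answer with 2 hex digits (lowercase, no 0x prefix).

8a

Key hex bytes 88 3f 2a 2c d5 is 5 bytes ≤ B = 7; zero-pad to 7 bytes: K' = 88 3f 2a 2c d5 00 00.
K' ⊕ ipad = be 09 1c 1a e3 36 36.  K' ⊕ opad = d4 63 76 70 89 5c 5c.
Inner input = (K'⊕ipad) ∥ m = be 09 1c 1a e3 36 36 ∥ 75 6b.
Inner hash: sum = 190+9+28+26+227+54+54+117+107 = 812; mod 256 = 44 → 2c.
Outer input = (K'⊕opad) ∥ inner = d4 63 76 70 89 5c 5c ∥ 2c.
Outer hash (tag): sum = 212+99+118+112+137+92+92+44 = 906; mod 256 = 138 → 8a.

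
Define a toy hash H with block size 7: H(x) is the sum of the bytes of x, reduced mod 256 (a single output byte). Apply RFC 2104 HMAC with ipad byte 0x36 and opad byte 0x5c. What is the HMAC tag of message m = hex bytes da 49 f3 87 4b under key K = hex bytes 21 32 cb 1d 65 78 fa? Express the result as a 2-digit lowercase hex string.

5e

Key hex bytes 21 32 cb 1d 65 78 fa is exactly B = 7 bytes: K' = 21 32 cb 1d 65 78 fa.
K' ⊕ ipad = 17 04 fd 2b 53 4e cc.  K' ⊕ opad = 7d 6e 97 41 39 24 a6.
Inner input = (K'⊕ipad) ∥ m = 17 04 fd 2b 53 4e cc ∥ da 49 f3 87 4b.
Inner hash: sum = 23+4+253+43+83+78+204+218+73+243+135+75 = 1432; mod 256 = 152 → 98.
Outer input = (K'⊕opad) ∥ inner = 7d 6e 97 41 39 24 a6 ∥ 98.
Outer hash (tag): sum = 125+110+151+65+57+36+166+152 = 862; mod 256 = 94 → 5e.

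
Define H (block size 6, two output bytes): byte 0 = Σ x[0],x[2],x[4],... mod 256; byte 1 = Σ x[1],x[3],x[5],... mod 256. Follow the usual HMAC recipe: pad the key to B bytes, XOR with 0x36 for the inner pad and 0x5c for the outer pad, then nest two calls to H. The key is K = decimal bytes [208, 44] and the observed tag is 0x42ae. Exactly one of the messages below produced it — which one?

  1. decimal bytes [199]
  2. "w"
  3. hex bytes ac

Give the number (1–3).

3

Key decimal bytes [208, 44] = d0 2c is 2 bytes ≤ B = 6; zero-pad to 6 bytes: K' = d0 2c 00 00 00 00.
K' ⊕ ipad = e6 1a 36 36 36 36; K' ⊕ opad = 8c 70 5c 5c 5c 5c.
m1: inner = H(e6 1a 36 36 36 36 c7) = 19 86; tag = H(8c 70 5c 5c 5c 5c 19 86) = 5dae
m2: inner = H(e6 1a 36 36 36 36 77) = c9 86; tag = H(8c 70 5c 5c 5c 5c c9 86) = 0dae
m3: inner = H(e6 1a 36 36 36 36 ac) = fe 86; tag = H(8c 70 5c 5c 5c 5c fe 86) = 42ae ← matches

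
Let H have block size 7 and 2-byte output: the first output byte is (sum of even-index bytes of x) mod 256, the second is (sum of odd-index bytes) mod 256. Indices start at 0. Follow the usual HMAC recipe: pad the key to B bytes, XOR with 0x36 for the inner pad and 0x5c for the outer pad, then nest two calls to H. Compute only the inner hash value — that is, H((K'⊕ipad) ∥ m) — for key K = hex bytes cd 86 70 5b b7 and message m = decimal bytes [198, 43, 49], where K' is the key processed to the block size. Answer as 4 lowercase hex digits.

234a

Key hex bytes cd 86 70 5b b7 is 5 bytes ≤ B = 7; zero-pad to 7 bytes: K' = cd 86 70 5b b7 00 00.
K' ⊕ ipad = fb b0 46 6d 81 36 36.
Inner input = fb b0 46 6d 81 36 36 ∥ c6 2b 31.
Inner hash: even-index sum = 547 mod 256 = 35; odd-index sum = 586 mod 256 = 74 → 23 4a.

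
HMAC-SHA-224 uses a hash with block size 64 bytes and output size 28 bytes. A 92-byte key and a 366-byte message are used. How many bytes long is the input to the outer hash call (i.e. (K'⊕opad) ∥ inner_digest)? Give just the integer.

92

Key is 92 > 64 bytes, so it is hashed to 28 bytes then zero-padded to 64: |K'| = 64.
Outer input = (K'⊕opad) ∥ H(inner) → 64 + 28 = 92 bytes.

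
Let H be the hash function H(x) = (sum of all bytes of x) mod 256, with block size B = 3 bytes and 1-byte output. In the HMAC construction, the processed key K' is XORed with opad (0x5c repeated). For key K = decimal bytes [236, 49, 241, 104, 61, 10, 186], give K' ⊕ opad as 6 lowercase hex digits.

Key decimal bytes [236, 49, 241, 104, 61, 10, 186] = ec 31 f1 68 3d 0a ba is 7 bytes > B = 3, so hash it first: H(key) = 77, then zero-pad to 3 bytes: K' = 77 00 00.
XOR each byte with 0x5c: 77⊕5c=2b, 00⊕5c=5c, 00⊕5c=5c.

2b5c5c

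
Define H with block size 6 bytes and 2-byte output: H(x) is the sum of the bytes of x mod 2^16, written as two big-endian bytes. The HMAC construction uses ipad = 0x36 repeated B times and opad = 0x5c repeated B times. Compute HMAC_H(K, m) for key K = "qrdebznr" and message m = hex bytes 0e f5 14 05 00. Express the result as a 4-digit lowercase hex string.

Key "qrdebznr" = 71 72 64 65 62 7a 6e 72 is 8 bytes > B = 6, so hash it first: H(key) = 03 68, then zero-pad to 6 bytes: K' = 03 68 00 00 00 00.
K' ⊕ ipad = 35 5e 36 36 36 36.  K' ⊕ opad = 5f 34 5c 5c 5c 5c.
Inner input = (K'⊕ipad) ∥ m = 35 5e 36 36 36 36 ∥ 0e f5 14 05 00.
Inner hash: sum = 53+94+54+54+54+54+14+245+20+5+0 = 647 → 02 87.
Outer input = (K'⊕opad) ∥ inner = 5f 34 5c 5c 5c 5c ∥ 02 87.
Outer hash (tag): sum = 95+52+92+92+92+92+2+135 = 652 → 02 8c.

028c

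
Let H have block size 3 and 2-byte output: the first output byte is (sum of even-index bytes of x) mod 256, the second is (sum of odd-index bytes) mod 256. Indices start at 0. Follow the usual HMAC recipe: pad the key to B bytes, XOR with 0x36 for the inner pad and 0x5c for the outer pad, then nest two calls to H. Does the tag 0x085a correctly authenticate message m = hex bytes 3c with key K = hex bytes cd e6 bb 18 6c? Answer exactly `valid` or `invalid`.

invalid

Key hex bytes cd e6 bb 18 6c is 5 bytes > B = 3, so hash it first: H(key) = f4 fe, then zero-pad to 3 bytes: K' = f4 fe 00.
K' ⊕ ipad = c2 c8 36; K' ⊕ opad = a8 a2 5c.
Inner hash: even-index sum = 248 mod 256 = 248; odd-index sum = 260 mod 256 = 4 → f8 04.
Outer hash (recomputed tag): even-index sum = 264 mod 256 = 8; odd-index sum = 410 mod 256 = 154 → 08 9a.
Recomputed tag = 089a; claimed = 085a → mismatch.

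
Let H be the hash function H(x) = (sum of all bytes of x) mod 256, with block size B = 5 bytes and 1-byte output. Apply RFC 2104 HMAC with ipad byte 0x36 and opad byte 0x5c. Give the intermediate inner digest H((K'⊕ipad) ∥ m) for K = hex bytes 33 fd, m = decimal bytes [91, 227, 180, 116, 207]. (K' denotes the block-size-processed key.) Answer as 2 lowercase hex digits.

a7

Key hex bytes 33 fd is 2 bytes ≤ B = 5; zero-pad to 5 bytes: K' = 33 fd 00 00 00.
K' ⊕ ipad = 05 cb 36 36 36.
Inner input = 05 cb 36 36 36 ∥ 5b e3 b4 74 cf.
Inner hash: sum = 5+203+54+54+54+91+227+180+116+207 = 1191; mod 256 = 167 → a7.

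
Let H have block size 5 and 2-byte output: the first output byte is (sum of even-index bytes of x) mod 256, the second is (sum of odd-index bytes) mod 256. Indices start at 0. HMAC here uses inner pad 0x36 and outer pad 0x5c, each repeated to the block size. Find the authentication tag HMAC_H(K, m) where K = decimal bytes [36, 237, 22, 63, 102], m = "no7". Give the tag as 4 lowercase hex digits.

8505

Key decimal bytes [36, 237, 22, 63, 102] = 24 ed 16 3f 66 is exactly B = 5 bytes: K' = 24 ed 16 3f 66.
K' ⊕ ipad = 12 db 20 09 50.  K' ⊕ opad = 78 b1 4a 63 3a.
Inner input = (K'⊕ipad) ∥ m = 12 db 20 09 50 ∥ 6e 6f 37.
Inner hash: even-index sum = 241 mod 256 = 241; odd-index sum = 393 mod 256 = 137 → f1 89.
Outer input = (K'⊕opad) ∥ inner = 78 b1 4a 63 3a ∥ f1 89.
Outer hash (tag): even-index sum = 389 mod 256 = 133; odd-index sum = 517 mod 256 = 5 → 85 05.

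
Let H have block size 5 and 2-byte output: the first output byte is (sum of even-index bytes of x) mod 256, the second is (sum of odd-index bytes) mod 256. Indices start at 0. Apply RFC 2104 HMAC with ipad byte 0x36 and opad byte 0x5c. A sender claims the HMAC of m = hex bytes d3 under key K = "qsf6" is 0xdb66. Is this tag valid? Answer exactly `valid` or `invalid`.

valid

Key "qsf6" = 71 73 66 36 is 4 bytes ≤ B = 5; zero-pad to 5 bytes: K' = 71 73 66 36 00.
K' ⊕ ipad = 47 45 50 00 36; K' ⊕ opad = 2d 2f 3a 6a 5c.
Inner hash: even-index sum = 205 mod 256 = 205; odd-index sum = 280 mod 256 = 24 → cd 18.
Outer hash (recomputed tag): even-index sum = 219 mod 256 = 219; odd-index sum = 358 mod 256 = 102 → db 66.
Recomputed tag = db66; claimed = db66 → match.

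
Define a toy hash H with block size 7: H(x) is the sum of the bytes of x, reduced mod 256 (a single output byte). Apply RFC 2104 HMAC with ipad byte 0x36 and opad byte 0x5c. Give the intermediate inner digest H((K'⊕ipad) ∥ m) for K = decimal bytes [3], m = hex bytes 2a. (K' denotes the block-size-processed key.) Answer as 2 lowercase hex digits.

a3

Key decimal bytes [3] = 03 is 1 byte ≤ B = 7; zero-pad to 7 bytes: K' = 03 00 00 00 00 00 00.
K' ⊕ ipad = 35 36 36 36 36 36 36.
Inner input = 35 36 36 36 36 36 36 ∥ 2a.
Inner hash: sum = 53+54+54+54+54+54+54+42 = 419; mod 256 = 163 → a3.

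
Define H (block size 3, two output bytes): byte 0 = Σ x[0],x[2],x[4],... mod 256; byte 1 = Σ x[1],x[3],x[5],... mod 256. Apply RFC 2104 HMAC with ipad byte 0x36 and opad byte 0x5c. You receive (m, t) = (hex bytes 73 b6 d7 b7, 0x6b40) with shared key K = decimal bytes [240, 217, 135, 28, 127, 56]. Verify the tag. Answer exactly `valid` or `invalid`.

invalid

Key decimal bytes [240, 217, 135, 28, 127, 56] = f0 d9 87 1c 7f 38 is 6 bytes > B = 3, so hash it first: H(key) = f6 2d, then zero-pad to 3 bytes: K' = f6 2d 00.
K' ⊕ ipad = c0 1b 36; K' ⊕ opad = aa 71 5c.
Inner hash: even-index sum = 611 mod 256 = 99; odd-index sum = 357 mod 256 = 101 → 63 65.
Outer hash (recomputed tag): even-index sum = 363 mod 256 = 107; odd-index sum = 212 mod 256 = 212 → 6b d4.
Recomputed tag = 6bd4; claimed = 6b40 → mismatch.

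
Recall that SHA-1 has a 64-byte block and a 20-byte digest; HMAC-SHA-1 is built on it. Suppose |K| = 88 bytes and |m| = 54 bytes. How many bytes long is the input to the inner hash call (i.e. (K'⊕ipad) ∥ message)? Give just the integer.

Key is 88 > 64 bytes, so it is hashed to 20 bytes then zero-padded to 64: |K'| = 64.
Inner input = (K'⊕ipad) ∥ m → 64 + 54 = 118 bytes.

118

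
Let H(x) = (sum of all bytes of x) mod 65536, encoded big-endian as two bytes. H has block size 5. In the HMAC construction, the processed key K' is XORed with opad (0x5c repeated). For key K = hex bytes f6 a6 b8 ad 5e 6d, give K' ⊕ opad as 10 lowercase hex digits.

Key hex bytes f6 a6 b8 ad 5e 6d is 6 bytes > B = 5, so hash it first: H(key) = 03 cc, then zero-pad to 5 bytes: K' = 03 cc 00 00 00.
XOR each byte with 0x5c: 03⊕5c=5f, cc⊕5c=90, 00⊕5c=5c, 00⊕5c=5c, 00⊕5c=5c.

5f905c5c5c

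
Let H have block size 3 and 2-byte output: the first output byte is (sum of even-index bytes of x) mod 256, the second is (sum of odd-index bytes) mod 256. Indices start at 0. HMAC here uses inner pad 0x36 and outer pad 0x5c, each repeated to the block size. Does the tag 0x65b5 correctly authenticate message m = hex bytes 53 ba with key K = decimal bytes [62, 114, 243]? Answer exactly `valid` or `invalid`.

Key decimal bytes [62, 114, 243] = 3e 72 f3 is exactly B = 3 bytes: K' = 3e 72 f3.
K' ⊕ ipad = 08 44 c5; K' ⊕ opad = 62 2e af.
Inner hash: even-index sum = 391 mod 256 = 135; odd-index sum = 151 mod 256 = 151 → 87 97.
Outer hash (recomputed tag): even-index sum = 424 mod 256 = 168; odd-index sum = 181 mod 256 = 181 → a8 b5.
Recomputed tag = a8b5; claimed = 65b5 → mismatch.

invalid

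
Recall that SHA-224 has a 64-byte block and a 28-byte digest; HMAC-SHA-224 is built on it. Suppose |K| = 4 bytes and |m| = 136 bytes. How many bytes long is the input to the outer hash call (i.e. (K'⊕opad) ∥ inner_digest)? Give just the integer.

92

Key is 4 ≤ 64 bytes, zero-padded: |K'| = 64.
Outer input = (K'⊕opad) ∥ H(inner) → 64 + 28 = 92 bytes.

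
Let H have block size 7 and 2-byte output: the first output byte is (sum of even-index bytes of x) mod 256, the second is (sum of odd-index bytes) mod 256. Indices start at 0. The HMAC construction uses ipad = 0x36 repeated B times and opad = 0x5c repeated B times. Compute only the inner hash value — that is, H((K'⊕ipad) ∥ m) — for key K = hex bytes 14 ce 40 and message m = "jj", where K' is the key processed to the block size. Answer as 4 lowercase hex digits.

6ece

Key hex bytes 14 ce 40 is 3 bytes ≤ B = 7; zero-pad to 7 bytes: K' = 14 ce 40 00 00 00 00.
K' ⊕ ipad = 22 f8 76 36 36 36 36.
Inner input = 22 f8 76 36 36 36 36 ∥ 6a 6a.
Inner hash: even-index sum = 366 mod 256 = 110; odd-index sum = 462 mod 256 = 206 → 6e ce.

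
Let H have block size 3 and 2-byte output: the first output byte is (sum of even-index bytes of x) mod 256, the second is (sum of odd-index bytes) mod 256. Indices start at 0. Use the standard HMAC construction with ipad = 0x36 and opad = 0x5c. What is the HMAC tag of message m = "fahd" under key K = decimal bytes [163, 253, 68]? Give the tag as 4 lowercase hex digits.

Key decimal bytes [163, 253, 68] = a3 fd 44 is exactly B = 3 bytes: K' = a3 fd 44.
K' ⊕ ipad = 95 cb 72.  K' ⊕ opad = ff a1 18.
Inner input = (K'⊕ipad) ∥ m = 95 cb 72 ∥ 66 61 68 64.
Inner hash: even-index sum = 460 mod 256 = 204; odd-index sum = 409 mod 256 = 153 → cc 99.
Outer input = (K'⊕opad) ∥ inner = ff a1 18 ∥ cc 99.
Outer hash (tag): even-index sum = 432 mod 256 = 176; odd-index sum = 365 mod 256 = 109 → b0 6d.

b06d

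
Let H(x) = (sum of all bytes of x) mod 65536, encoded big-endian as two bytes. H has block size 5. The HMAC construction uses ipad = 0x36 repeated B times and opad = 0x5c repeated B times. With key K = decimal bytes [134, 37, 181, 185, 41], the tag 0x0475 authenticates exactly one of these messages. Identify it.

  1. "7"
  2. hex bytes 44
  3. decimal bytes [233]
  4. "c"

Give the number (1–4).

3

Key decimal bytes [134, 37, 181, 185, 41] = 86 25 b5 b9 29 is exactly B = 5 bytes: K' = 86 25 b5 b9 29.
K' ⊕ ipad = b0 13 83 8f 1f; K' ⊕ opad = da 79 e9 e5 75.
m1: inner = H(b0 13 83 8f 1f 37) = 02 2b; tag = H(da 79 e9 e5 75 02 2b) = 03c3
m2: inner = H(b0 13 83 8f 1f 44) = 02 38; tag = H(da 79 e9 e5 75 02 38) = 03d0
m3: inner = H(b0 13 83 8f 1f e9) = 02 dd; tag = H(da 79 e9 e5 75 02 dd) = 0475 ← matches
m4: inner = H(b0 13 83 8f 1f 63) = 02 57; tag = H(da 79 e9 e5 75 02 57) = 03ef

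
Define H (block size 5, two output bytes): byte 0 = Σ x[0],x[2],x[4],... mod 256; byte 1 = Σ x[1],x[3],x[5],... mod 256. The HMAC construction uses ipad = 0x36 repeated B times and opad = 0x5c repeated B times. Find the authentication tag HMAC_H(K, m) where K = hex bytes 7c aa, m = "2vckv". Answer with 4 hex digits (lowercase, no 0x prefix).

Key hex bytes 7c aa is 2 bytes ≤ B = 5; zero-pad to 5 bytes: K' = 7c aa 00 00 00.
K' ⊕ ipad = 4a 9c 36 36 36.  K' ⊕ opad = 20 f6 5c 5c 5c.
Inner input = (K'⊕ipad) ∥ m = 4a 9c 36 36 36 ∥ 32 76 63 6b 76.
Inner hash: even-index sum = 407 mod 256 = 151; odd-index sum = 477 mod 256 = 221 → 97 dd.
Outer input = (K'⊕opad) ∥ inner = 20 f6 5c 5c 5c ∥ 97 dd.
Outer hash (tag): even-index sum = 437 mod 256 = 181; odd-index sum = 489 mod 256 = 233 → b5 e9.

b5e9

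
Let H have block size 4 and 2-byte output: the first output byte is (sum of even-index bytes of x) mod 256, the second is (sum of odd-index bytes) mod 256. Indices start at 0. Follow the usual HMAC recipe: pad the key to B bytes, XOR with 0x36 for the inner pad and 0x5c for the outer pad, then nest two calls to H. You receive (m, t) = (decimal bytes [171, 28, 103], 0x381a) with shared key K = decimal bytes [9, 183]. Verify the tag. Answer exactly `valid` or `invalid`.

Key decimal bytes [9, 183] = 09 b7 is 2 bytes ≤ B = 4; zero-pad to 4 bytes: K' = 09 b7 00 00.
K' ⊕ ipad = 3f 81 36 36; K' ⊕ opad = 55 eb 5c 5c.
Inner hash: even-index sum = 391 mod 256 = 135; odd-index sum = 211 mod 256 = 211 → 87 d3.
Outer hash (recomputed tag): even-index sum = 312 mod 256 = 56; odd-index sum = 538 mod 256 = 26 → 38 1a.
Recomputed tag = 381a; claimed = 381a → match.

valid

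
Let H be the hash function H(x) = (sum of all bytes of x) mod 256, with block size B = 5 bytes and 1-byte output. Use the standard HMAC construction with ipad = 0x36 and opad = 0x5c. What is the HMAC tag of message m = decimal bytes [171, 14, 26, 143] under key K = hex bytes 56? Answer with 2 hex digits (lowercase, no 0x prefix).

14

Key hex bytes 56 is 1 byte ≤ B = 5; zero-pad to 5 bytes: K' = 56 00 00 00 00.
K' ⊕ ipad = 60 36 36 36 36.  K' ⊕ opad = 0a 5c 5c 5c 5c.
Inner input = (K'⊕ipad) ∥ m = 60 36 36 36 36 ∥ ab 0e 1a 8f.
Inner hash: sum = 96+54+54+54+54+171+14+26+143 = 666; mod 256 = 154 → 9a.
Outer input = (K'⊕opad) ∥ inner = 0a 5c 5c 5c 5c ∥ 9a.
Outer hash (tag): sum = 10+92+92+92+92+154 = 532; mod 256 = 20 → 14.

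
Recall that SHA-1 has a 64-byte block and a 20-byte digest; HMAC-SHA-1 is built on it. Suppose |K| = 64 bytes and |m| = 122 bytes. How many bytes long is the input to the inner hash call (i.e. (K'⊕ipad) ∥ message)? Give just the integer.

186

Key is 64 ≤ 64 bytes, zero-padded: |K'| = 64.
Inner input = (K'⊕ipad) ∥ m → 64 + 122 = 186 bytes.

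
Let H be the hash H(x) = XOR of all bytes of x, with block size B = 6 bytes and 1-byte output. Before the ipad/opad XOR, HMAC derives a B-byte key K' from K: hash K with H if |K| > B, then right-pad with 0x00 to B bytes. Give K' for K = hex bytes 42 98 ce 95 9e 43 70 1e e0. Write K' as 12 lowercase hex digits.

d20000000000

|K| = 9 > B = 6, so first hash the key.
H(K): XOR 42⊕98⊕ce⊕95⊕9e⊕43⊕70⊕1e⊕e0 = d2.
Zero-pad H(K) = d2 to 6 bytes: K' = d2 00 00 00 00 00.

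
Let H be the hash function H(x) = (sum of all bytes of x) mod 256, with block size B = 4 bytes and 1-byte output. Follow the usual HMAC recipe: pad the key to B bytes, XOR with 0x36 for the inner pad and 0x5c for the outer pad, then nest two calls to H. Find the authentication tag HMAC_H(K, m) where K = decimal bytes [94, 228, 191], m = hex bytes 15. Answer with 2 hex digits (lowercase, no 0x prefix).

07

Key decimal bytes [94, 228, 191] = 5e e4 bf is 3 bytes ≤ B = 4; zero-pad to 4 bytes: K' = 5e e4 bf 00.
K' ⊕ ipad = 68 d2 89 36.  K' ⊕ opad = 02 b8 e3 5c.
Inner input = (K'⊕ipad) ∥ m = 68 d2 89 36 ∥ 15.
Inner hash: sum = 104+210+137+54+21 = 526; mod 256 = 14 → 0e.
Outer input = (K'⊕opad) ∥ inner = 02 b8 e3 5c ∥ 0e.
Outer hash (tag): sum = 2+184+227+92+14 = 519; mod 256 = 7 → 07.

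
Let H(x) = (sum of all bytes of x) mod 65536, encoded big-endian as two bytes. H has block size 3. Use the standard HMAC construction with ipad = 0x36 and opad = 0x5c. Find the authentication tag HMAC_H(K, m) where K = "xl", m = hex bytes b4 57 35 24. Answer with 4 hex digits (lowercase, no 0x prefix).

00f4

Key "xl" = 78 6c is 2 bytes ≤ B = 3; zero-pad to 3 bytes: K' = 78 6c 00.
K' ⊕ ipad = 4e 5a 36.  K' ⊕ opad = 24 30 5c.
Inner input = (K'⊕ipad) ∥ m = 4e 5a 36 ∥ b4 57 35 24.
Inner hash: sum = 78+90+54+180+87+53+36 = 578 → 02 42.
Outer input = (K'⊕opad) ∥ inner = 24 30 5c ∥ 02 42.
Outer hash (tag): sum = 36+48+92+2+66 = 244 → 00 f4.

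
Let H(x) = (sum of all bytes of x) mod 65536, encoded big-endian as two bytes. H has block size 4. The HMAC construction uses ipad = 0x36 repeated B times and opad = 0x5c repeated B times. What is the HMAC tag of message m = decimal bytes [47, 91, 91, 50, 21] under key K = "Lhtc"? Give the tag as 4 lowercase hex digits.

Key "Lhtc" = 4c 68 74 63 is exactly B = 4 bytes: K' = 4c 68 74 63.
K' ⊕ ipad = 7a 5e 42 55.  K' ⊕ opad = 10 34 28 3f.
Inner input = (K'⊕ipad) ∥ m = 7a 5e 42 55 ∥ 2f 5b 5b 32 15.
Inner hash: sum = 122+94+66+85+47+91+91+50+21 = 667 → 02 9b.
Outer input = (K'⊕opad) ∥ inner = 10 34 28 3f ∥ 02 9b.
Outer hash (tag): sum = 16+52+40+63+2+155 = 328 → 01 48.

0148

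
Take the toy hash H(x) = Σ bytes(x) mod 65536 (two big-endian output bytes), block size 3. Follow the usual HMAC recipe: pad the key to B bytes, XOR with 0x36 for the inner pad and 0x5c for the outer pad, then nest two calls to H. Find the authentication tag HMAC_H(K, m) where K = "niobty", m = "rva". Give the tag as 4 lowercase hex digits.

01db

Key "niobty" = 6e 69 6f 62 74 79 is 6 bytes > B = 3, so hash it first: H(key) = 02 95, then zero-pad to 3 bytes: K' = 02 95 00.
K' ⊕ ipad = 34 a3 36.  K' ⊕ opad = 5e c9 5c.
Inner input = (K'⊕ipad) ∥ m = 34 a3 36 ∥ 72 76 61.
Inner hash: sum = 52+163+54+114+118+97 = 598 → 02 56.
Outer input = (K'⊕opad) ∥ inner = 5e c9 5c ∥ 02 56.
Outer hash (tag): sum = 94+201+92+2+86 = 475 → 01 db.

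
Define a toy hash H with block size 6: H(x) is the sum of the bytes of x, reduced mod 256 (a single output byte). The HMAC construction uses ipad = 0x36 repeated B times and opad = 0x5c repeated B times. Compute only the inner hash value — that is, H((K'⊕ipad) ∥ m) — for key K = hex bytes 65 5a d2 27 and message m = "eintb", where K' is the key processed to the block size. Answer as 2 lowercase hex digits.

Key hex bytes 65 5a d2 27 is 4 bytes ≤ B = 6; zero-pad to 6 bytes: K' = 65 5a d2 27 00 00.
K' ⊕ ipad = 53 6c e4 11 36 36.
Inner input = 53 6c e4 11 36 36 ∥ 65 69 6e 74 62.
Inner hash: sum = 83+108+228+17+54+54+101+105+110+116+98 = 1074; mod 256 = 50 → 32.

32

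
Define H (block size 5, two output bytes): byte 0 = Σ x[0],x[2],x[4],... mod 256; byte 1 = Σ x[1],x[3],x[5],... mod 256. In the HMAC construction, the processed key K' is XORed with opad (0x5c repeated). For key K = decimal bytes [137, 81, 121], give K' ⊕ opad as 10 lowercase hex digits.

Key decimal bytes [137, 81, 121] = 89 51 79 is 3 bytes ≤ B = 5; zero-pad to 5 bytes: K' = 89 51 79 00 00.
XOR each byte with 0x5c: 89⊕5c=d5, 51⊕5c=0d, 79⊕5c=25, 00⊕5c=5c, 00⊕5c=5c.

d50d255c5c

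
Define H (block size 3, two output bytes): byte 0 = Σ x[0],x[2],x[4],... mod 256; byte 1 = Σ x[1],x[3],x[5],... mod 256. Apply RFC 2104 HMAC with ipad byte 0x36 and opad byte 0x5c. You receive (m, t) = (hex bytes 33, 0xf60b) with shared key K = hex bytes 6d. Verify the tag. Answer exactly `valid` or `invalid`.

invalid

Key hex bytes 6d is 1 byte ≤ B = 3; zero-pad to 3 bytes: K' = 6d 00 00.
K' ⊕ ipad = 5b 36 36; K' ⊕ opad = 31 5c 5c.
Inner hash: even-index sum = 145 mod 256 = 145; odd-index sum = 105 mod 256 = 105 → 91 69.
Outer hash (recomputed tag): even-index sum = 246 mod 256 = 246; odd-index sum = 237 mod 256 = 237 → f6 ed.
Recomputed tag = f6ed; claimed = f60b → mismatch.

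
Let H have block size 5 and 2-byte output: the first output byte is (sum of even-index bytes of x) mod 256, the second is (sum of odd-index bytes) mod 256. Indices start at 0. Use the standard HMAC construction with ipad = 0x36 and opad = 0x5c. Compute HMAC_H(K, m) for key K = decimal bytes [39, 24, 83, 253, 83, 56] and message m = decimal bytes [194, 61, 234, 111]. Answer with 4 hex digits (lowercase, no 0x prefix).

a680

Key decimal bytes [39, 24, 83, 253, 83, 56] = 27 18 53 fd 53 38 is 6 bytes > B = 5, so hash it first: H(key) = cd 4d, then zero-pad to 5 bytes: K' = cd 4d 00 00 00.
K' ⊕ ipad = fb 7b 36 36 36.  K' ⊕ opad = 91 11 5c 5c 5c.
Inner input = (K'⊕ipad) ∥ m = fb 7b 36 36 36 ∥ c2 3d ea 6f.
Inner hash: even-index sum = 531 mod 256 = 19; odd-index sum = 605 mod 256 = 93 → 13 5d.
Outer input = (K'⊕opad) ∥ inner = 91 11 5c 5c 5c ∥ 13 5d.
Outer hash (tag): even-index sum = 422 mod 256 = 166; odd-index sum = 128 mod 256 = 128 → a6 80.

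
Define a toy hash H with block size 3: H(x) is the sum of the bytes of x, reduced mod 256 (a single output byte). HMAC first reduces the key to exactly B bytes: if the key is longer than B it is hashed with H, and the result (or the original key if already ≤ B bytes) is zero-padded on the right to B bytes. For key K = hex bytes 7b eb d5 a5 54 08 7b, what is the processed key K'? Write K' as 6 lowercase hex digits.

|K| = 7 > B = 3, so first hash the key.
H(K): sum = 123+235+213+165+84+8+123 = 951; mod 256 = 183 → b7.
Zero-pad H(K) = b7 to 3 bytes: K' = b7 00 00.

b70000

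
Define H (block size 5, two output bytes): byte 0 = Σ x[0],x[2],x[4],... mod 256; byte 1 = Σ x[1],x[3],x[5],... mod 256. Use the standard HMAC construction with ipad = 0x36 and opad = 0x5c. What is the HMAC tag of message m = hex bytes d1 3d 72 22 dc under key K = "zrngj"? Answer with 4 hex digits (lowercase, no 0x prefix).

Key "zrngj" = 7a 72 6e 67 6a is exactly B = 5 bytes: K' = 7a 72 6e 67 6a.
K' ⊕ ipad = 4c 44 58 51 5c.  K' ⊕ opad = 26 2e 32 3b 36.
Inner input = (K'⊕ipad) ∥ m = 4c 44 58 51 5c ∥ d1 3d 72 22 dc.
Inner hash: even-index sum = 351 mod 256 = 95; odd-index sum = 692 mod 256 = 180 → 5f b4.
Outer input = (K'⊕opad) ∥ inner = 26 2e 32 3b 36 ∥ 5f b4.
Outer hash (tag): even-index sum = 322 mod 256 = 66; odd-index sum = 200 mod 256 = 200 → 42 c8.

42c8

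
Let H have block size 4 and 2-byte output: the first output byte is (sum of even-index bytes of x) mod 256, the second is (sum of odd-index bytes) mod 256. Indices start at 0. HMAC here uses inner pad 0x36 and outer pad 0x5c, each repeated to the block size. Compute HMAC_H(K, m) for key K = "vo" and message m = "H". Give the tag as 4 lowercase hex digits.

Key "vo" = 76 6f is 2 bytes ≤ B = 4; zero-pad to 4 bytes: K' = 76 6f 00 00.
K' ⊕ ipad = 40 59 36 36.  K' ⊕ opad = 2a 33 5c 5c.
Inner input = (K'⊕ipad) ∥ m = 40 59 36 36 ∥ 48.
Inner hash: even-index sum = 190 mod 256 = 190; odd-index sum = 143 mod 256 = 143 → be 8f.
Outer input = (K'⊕opad) ∥ inner = 2a 33 5c 5c ∥ be 8f.
Outer hash (tag): even-index sum = 324 mod 256 = 68; odd-index sum = 286 mod 256 = 30 → 44 1e.

441e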